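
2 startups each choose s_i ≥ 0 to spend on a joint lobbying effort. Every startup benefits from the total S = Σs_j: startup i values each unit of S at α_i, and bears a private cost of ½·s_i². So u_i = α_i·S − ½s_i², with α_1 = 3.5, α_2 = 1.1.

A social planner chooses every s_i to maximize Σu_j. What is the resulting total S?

Planner FOC: ∂(Σu_j)/∂s_i = (Σα_j) − s_i = 0, so s_i^SO = Σα_j = 4.6 for every i; S^SO = 9.2.

9.2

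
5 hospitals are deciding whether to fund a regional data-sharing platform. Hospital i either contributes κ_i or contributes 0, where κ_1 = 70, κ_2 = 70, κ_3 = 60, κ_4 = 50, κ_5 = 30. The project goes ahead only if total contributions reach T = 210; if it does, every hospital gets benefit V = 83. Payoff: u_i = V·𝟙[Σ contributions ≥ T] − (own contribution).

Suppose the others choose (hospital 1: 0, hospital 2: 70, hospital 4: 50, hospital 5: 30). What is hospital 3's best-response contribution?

60

Others' total = 150. Contributing 60 brings total to 210 ≥ 210: gain V − κ_3 = 23.
Best response: 60.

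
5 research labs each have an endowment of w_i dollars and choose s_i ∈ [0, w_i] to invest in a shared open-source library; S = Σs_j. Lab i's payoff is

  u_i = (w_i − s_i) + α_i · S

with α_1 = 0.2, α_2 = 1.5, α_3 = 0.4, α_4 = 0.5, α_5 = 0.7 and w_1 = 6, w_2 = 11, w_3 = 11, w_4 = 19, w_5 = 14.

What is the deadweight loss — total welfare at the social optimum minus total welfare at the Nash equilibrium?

115

∂u_i/∂s_i = α_i − 1, so lab i contributes w_i if α_i > 1, else 0.
α_i > 1 for i ∈ {2}; NE contributions (0, 11, 0, 0, 0), S = 11.
W^NE = Σw_i − S^NE + (Σα_i)·S^NE = 61 + 2.3·11 = 86.3.
Planner: ∂(Σu_j)/∂s_i = Σα_j − 1 = 2.3 > 0, so everyone contributes w_i; S^SO = 61, W^SO = 61 + 2.3·61 = 201.3.
Deadweight loss = 115.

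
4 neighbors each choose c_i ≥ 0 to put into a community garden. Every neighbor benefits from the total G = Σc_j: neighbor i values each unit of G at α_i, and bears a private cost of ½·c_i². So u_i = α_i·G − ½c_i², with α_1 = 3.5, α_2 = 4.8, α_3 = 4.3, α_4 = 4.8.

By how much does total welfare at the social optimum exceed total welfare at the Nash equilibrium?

Neighbor i's FOC: ∂u_i/∂c_i = α_i − c_i = 0, so c_i* = α_i.
NE contributions = (3.5, 4.8, 4.3, 4.8); G = 17.4.
W^NE = (Σα)·G − ½Σα_i² = 17.4² − ½·76.82 = 264.35.
Planner sets c_i = Σα_j = 17.4 for every i, so G^SO = 4·17.4 = 69.6.
W^SO = (Σα)·G^SO − ½·4·(Σα)² = (4/2)·17.4² = 605.52.
Deadweight loss = W^SO − W^NE = 341.17.

341.17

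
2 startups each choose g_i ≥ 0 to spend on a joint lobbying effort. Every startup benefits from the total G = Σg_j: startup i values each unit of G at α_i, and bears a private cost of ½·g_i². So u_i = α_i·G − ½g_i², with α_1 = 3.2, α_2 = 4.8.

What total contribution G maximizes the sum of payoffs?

Planner FOC: ∂(Σu_j)/∂g_i = (Σα_j) − g_i = 0, so g_i^SO = Σα_j = 8 for every i; G^SO = 16.

16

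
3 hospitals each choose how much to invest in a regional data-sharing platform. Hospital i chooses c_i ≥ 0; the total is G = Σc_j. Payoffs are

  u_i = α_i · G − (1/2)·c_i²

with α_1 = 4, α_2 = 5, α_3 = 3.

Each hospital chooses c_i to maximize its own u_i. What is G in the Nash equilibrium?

12

Hospital i's FOC: ∂u_i/∂c_i = α_i − c_i = 0, so c_i* = α_i.
NE contributions = (4, 5, 3); G = 12.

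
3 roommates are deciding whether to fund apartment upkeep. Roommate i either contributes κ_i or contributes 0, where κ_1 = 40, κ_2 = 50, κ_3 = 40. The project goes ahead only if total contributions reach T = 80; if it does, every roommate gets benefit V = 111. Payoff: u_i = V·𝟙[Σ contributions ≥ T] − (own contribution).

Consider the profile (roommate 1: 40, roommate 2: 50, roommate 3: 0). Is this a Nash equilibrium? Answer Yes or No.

Total = 90 ≥ 80: provided.
Roommate 1 (pledges 40, payoff 71): dropping to 0 → total 50, payoff 0. No gain.
Roommate 2 (pledges 50, payoff 61): dropping to 0 → total 40, payoff 0. No gain.
Roommate 3 (pledges 0, payoff 111): pledging 40 → total 130, payoff 71. No gain.

Yes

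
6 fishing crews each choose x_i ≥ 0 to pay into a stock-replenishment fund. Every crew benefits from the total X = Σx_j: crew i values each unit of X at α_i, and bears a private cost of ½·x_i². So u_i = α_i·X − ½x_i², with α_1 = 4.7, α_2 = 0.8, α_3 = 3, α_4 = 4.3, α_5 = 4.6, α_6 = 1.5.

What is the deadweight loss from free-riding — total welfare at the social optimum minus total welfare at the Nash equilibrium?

751.235

Crew i's FOC: ∂u_i/∂x_i = α_i − x_i = 0, so x_i* = α_i.
NE contributions = (4.7, 0.8, 3, 4.3, 4.6, 1.5); X = 18.9.
W^NE = (Σα)·X − ½Σα_i² = 18.9² − ½·73.63 = 320.395.
Planner sets x_i = Σα_j = 18.9 for every i, so X^SO = 6·18.9 = 113.4.
W^SO = (Σα)·X^SO − ½·6·(Σα)² = (6/2)·18.9² = 1071.63.
Deadweight loss = W^SO − W^NE = 751.235.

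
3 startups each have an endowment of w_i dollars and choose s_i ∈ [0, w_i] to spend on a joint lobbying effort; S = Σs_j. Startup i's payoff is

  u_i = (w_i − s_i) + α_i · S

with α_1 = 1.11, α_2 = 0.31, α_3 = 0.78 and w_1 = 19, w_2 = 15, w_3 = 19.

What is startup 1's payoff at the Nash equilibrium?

∂u_i/∂s_i = α_i − 1, so startup i contributes w_i if α_i > 1, else 0.
α_i > 1 for i ∈ {1}; NE contributions (19, 0, 0), S = 19.
u_1 = (19 − 19) + 1.11·19 = 21.09.

21.09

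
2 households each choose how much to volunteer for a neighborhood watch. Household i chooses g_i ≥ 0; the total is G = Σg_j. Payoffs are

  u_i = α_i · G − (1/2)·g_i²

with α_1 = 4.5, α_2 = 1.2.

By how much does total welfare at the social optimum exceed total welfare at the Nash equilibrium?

10.845

Household i's FOC: ∂u_i/∂g_i = α_i − g_i = 0, so g_i* = α_i.
NE contributions = (4.5, 1.2); G = 5.7.
W^NE = (Σα)·G − ½Σα_i² = 5.7² − ½·21.69 = 21.645.
Planner sets g_i = Σα_j = 5.7 for every i, so G^SO = 2·5.7 = 11.4.
W^SO = (Σα)·G^SO − ½·2·(Σα)² = (2/2)·5.7² = 32.49.
Deadweight loss = W^SO − W^NE = 10.845.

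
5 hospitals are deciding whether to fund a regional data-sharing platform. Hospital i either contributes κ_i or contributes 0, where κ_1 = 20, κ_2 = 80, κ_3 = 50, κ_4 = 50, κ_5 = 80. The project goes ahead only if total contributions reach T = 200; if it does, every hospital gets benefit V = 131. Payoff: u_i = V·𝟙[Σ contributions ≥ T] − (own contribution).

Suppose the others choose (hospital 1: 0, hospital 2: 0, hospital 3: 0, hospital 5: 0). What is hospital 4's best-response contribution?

0

Others' total = 0. Even contributing 50 gives 50 < 200: no benefit either way.
Best response: 0.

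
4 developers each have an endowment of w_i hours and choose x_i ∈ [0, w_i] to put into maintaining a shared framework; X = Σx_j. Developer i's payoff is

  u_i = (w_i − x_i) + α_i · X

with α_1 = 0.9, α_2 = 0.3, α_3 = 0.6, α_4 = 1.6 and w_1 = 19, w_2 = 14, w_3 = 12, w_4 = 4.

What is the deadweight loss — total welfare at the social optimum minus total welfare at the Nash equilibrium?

∂u_i/∂x_i = α_i − 1, so developer i contributes w_i if α_i > 1, else 0.
α_i > 1 for i ∈ {4}; NE contributions (0, 0, 0, 4), X = 4.
W^NE = Σw_i − X^NE + (Σα_i)·X^NE = 49 + 2.4·4 = 58.6.
Planner: ∂(Σu_j)/∂x_i = Σα_j − 1 = 2.4 > 0, so everyone contributes w_i; X^SO = 49, W^SO = 49 + 2.4·49 = 166.6.
Deadweight loss = 108.

108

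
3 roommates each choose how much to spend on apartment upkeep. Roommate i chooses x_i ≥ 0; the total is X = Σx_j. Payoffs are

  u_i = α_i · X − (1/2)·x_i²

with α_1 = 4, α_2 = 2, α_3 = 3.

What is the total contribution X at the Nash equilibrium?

9

Roommate i's FOC: ∂u_i/∂x_i = α_i − x_i = 0, so x_i* = α_i.
NE contributions = (4, 2, 3); X = 9.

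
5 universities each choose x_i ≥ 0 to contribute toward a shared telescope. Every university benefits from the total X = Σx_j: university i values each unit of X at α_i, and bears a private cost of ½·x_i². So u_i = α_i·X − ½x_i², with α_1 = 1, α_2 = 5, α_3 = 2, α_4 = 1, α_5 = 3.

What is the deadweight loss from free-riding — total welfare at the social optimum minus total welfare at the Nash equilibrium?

University i's FOC: ∂u_i/∂x_i = α_i − x_i = 0, so x_i* = α_i.
NE contributions = (1, 5, 2, 1, 3); X = 12.
W^NE = (Σα)·X − ½Σα_i² = 12² − ½·40 = 124.
Planner sets x_i = Σα_j = 12 for every i, so X^SO = 5·12 = 60.
W^SO = (Σα)·X^SO − ½·5·(Σα)² = (5/2)·12² = 360.
Deadweight loss = W^SO − W^NE = 236.

236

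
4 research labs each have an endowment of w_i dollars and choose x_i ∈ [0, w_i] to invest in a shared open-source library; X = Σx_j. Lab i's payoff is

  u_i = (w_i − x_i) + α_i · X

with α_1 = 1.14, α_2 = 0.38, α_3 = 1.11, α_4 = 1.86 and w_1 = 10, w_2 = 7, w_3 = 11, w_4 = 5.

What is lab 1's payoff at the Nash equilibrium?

29.64

∂u_i/∂x_i = α_i − 1, so lab i contributes w_i if α_i > 1, else 0.
α_i > 1 for i ∈ {1, 3, 4}; NE contributions (10, 0, 11, 5), X = 26.
u_1 = (10 − 10) + 1.14·26 = 29.64.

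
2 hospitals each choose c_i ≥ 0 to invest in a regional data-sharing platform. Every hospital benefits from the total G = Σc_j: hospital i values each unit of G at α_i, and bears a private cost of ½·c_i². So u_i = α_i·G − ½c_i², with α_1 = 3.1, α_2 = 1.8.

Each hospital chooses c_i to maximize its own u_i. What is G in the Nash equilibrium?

4.9

Hospital i's FOC: ∂u_i/∂c_i = α_i − c_i = 0, so c_i* = α_i.
NE contributions = (3.1, 1.8); G = 4.9.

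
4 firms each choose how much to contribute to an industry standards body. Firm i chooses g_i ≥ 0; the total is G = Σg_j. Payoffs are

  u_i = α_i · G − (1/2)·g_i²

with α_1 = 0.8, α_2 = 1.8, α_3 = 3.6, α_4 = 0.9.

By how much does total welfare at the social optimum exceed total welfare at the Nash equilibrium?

59.235

Firm i's FOC: ∂u_i/∂g_i = α_i − g_i = 0, so g_i* = α_i.
NE contributions = (0.8, 1.8, 3.6, 0.9); G = 7.1.
W^NE = (Σα)·G − ½Σα_i² = 7.1² − ½·17.65 = 41.585.
Planner sets g_i = Σα_j = 7.1 for every i, so G^SO = 4·7.1 = 28.4.
W^SO = (Σα)·G^SO − ½·4·(Σα)² = (4/2)·7.1² = 100.82.
Deadweight loss = W^SO − W^NE = 59.235.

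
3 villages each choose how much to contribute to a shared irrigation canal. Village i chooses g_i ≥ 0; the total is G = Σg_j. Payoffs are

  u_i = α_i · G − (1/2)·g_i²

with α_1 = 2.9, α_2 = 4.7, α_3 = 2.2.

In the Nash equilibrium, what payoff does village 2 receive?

Village i's FOC: ∂u_i/∂g_i = α_i − g_i = 0, so g_i* = α_i.
NE contributions = (2.9, 4.7, 2.2); G = 9.8.
u_2 = α_2·G − ½·(g_2)² = 4.7·9.8 − ½·4.7² = 35.015.

35.015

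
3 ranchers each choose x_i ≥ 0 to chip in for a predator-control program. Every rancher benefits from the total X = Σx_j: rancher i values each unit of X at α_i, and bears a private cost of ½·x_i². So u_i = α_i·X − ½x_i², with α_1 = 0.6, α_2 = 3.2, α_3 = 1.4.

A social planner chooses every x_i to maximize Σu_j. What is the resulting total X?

Planner FOC: ∂(Σu_j)/∂x_i = (Σα_j) − x_i = 0, so x_i^SO = Σα_j = 5.2 for every i; X^SO = 15.6.

15.6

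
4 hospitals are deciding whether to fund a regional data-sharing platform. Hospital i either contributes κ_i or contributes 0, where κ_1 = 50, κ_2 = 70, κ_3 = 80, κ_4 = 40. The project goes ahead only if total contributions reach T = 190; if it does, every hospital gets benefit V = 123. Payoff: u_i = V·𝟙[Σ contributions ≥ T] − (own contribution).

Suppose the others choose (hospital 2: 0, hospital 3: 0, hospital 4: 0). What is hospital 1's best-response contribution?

0

Others' total = 0. Even contributing 50 gives 50 < 190: no benefit either way.
Best response: 0.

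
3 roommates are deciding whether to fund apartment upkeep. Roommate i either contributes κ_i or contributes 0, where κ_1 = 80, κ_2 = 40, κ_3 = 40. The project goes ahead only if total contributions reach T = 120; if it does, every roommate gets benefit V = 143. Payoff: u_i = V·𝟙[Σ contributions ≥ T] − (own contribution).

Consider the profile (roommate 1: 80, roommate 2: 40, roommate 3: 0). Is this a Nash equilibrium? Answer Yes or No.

Total = 120 ≥ 120: provided.
Roommate 1 (pledges 80, payoff 63): dropping to 0 → total 40, payoff 0. No gain.
Roommate 2 (pledges 40, payoff 103): dropping to 0 → total 80, payoff 0. No gain.
Roommate 3 (pledges 0, payoff 143): pledging 40 → total 160, payoff 103. No gain.

Yes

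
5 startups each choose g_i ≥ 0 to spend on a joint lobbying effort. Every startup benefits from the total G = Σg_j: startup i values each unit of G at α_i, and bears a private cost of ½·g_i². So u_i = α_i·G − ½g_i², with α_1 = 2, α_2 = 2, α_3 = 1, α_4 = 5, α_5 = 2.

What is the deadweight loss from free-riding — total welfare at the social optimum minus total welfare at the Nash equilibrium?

Startup i's FOC: ∂u_i/∂g_i = α_i − g_i = 0, so g_i* = α_i.
NE contributions = (2, 2, 1, 5, 2); G = 12.
W^NE = (Σα)·G − ½Σα_i² = 12² − ½·38 = 125.
Planner sets g_i = Σα_j = 12 for every i, so G^SO = 5·12 = 60.
W^SO = (Σα)·G^SO − ½·5·(Σα)² = (5/2)·12² = 360.
Deadweight loss = W^SO − W^NE = 235.

235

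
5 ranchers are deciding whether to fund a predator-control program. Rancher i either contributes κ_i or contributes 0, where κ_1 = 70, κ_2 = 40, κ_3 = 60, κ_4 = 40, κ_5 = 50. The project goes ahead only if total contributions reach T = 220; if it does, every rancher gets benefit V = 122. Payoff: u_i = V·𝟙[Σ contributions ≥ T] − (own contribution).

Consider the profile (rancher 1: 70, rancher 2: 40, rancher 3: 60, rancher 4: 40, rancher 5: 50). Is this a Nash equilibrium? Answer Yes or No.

No

Total = 260 ≥ 220: provided.
Rancher 1 (pledges 70, payoff 52): dropping to 0 → total 190, payoff 0. No gain.
Rancher 2 (pledges 40, payoff 82): dropping to 0 → total 220, payoff 122. Profitable deviation.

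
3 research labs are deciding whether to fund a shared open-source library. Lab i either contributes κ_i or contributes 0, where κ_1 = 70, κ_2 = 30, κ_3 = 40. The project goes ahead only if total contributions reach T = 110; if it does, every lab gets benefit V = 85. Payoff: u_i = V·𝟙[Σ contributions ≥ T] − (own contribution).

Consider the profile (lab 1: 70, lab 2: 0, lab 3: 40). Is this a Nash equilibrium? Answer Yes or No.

Yes

Total = 110 ≥ 110: provided.
Lab 1 (pledges 70, payoff 15): dropping to 0 → total 40, payoff 0. No gain.
Lab 2 (pledges 0, payoff 85): pledging 30 → total 140, payoff 55. No gain.
Lab 3 (pledges 40, payoff 45): dropping to 0 → total 70, payoff 0. No gain.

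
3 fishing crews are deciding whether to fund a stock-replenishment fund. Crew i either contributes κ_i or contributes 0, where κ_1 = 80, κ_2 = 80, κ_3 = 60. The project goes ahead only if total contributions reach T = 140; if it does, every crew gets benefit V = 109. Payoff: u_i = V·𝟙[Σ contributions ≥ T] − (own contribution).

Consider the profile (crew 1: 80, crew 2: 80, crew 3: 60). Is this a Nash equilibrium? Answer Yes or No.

No

Total = 220 ≥ 140: provided.
Crew 1 (pledges 80, payoff 29): dropping to 0 → total 140, payoff 109. Profitable deviation.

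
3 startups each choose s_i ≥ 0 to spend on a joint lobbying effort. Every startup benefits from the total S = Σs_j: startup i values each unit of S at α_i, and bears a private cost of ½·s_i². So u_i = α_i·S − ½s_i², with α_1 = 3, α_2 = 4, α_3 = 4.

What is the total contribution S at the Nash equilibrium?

Startup i's FOC: ∂u_i/∂s_i = α_i − s_i = 0, so s_i* = α_i.
NE contributions = (3, 4, 4); S = 11.

11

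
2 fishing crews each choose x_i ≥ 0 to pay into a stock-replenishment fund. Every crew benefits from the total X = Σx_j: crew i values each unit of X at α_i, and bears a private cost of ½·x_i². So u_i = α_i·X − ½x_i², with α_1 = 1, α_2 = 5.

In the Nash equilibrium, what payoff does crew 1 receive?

Crew i's FOC: ∂u_i/∂x_i = α_i − x_i = 0, so x_i* = α_i.
NE contributions = (1, 5); X = 6.
u_1 = α_1·X − ½·(x_1)² = 1·6 − ½·1² = 5.5.

5.5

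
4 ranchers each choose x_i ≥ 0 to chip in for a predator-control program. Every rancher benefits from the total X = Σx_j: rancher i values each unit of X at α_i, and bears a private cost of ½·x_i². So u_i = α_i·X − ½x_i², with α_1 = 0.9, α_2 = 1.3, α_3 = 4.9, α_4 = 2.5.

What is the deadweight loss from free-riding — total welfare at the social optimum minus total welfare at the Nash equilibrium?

108.54

Rancher i's FOC: ∂u_i/∂x_i = α_i − x_i = 0, so x_i* = α_i.
NE contributions = (0.9, 1.3, 4.9, 2.5); X = 9.6.
W^NE = (Σα)·X − ½Σα_i² = 9.6² − ½·32.76 = 75.78.
Planner sets x_i = Σα_j = 9.6 for every i, so X^SO = 4·9.6 = 38.4.
W^SO = (Σα)·X^SO − ½·4·(Σα)² = (4/2)·9.6² = 184.32.
Deadweight loss = W^SO − W^NE = 108.54.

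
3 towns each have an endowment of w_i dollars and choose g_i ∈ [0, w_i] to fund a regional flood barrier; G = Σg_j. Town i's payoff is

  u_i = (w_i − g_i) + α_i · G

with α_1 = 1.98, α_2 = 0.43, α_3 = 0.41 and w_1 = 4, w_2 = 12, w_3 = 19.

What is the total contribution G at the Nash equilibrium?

4

∂u_i/∂g_i = α_i − 1, so town i contributes w_i if α_i > 1, else 0.
α_i > 1 for i ∈ {1}; NE contributions (4, 0, 0), G = 4.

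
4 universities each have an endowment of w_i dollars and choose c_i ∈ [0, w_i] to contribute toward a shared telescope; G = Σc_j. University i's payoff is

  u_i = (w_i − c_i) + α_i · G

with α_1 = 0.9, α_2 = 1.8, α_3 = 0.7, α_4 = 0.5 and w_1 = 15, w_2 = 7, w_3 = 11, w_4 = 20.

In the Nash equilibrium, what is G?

7

∂u_i/∂c_i = α_i − 1, so university i contributes w_i if α_i > 1, else 0.
α_i > 1 for i ∈ {2}; NE contributions (0, 7, 0, 0), G = 7.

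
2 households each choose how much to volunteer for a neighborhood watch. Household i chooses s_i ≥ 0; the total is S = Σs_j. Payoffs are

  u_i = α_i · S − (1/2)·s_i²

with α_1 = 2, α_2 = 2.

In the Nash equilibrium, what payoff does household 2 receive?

Household i's FOC: ∂u_i/∂s_i = α_i − s_i = 0, so s_i* = α_i.
NE contributions = (2, 2); S = 4.
u_2 = α_2·S − ½·(s_2)² = 2·4 − ½·2² = 6.

6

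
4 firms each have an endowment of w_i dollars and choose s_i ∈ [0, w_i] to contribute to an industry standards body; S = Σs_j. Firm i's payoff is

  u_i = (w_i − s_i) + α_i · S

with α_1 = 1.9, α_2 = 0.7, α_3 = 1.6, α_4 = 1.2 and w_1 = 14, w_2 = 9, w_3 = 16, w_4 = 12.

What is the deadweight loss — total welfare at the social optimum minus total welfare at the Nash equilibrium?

39.6

∂u_i/∂s_i = α_i − 1, so firm i contributes w_i if α_i > 1, else 0.
α_i > 1 for i ∈ {1, 3, 4}; NE contributions (14, 0, 16, 12), S = 42.
W^NE = Σw_i − S^NE + (Σα_i)·S^NE = 51 + 4.4·42 = 235.8.
Planner: ∂(Σu_j)/∂s_i = Σα_j − 1 = 4.4 > 0, so everyone contributes w_i; S^SO = 51, W^SO = 51 + 4.4·51 = 275.4.
Deadweight loss = 39.6.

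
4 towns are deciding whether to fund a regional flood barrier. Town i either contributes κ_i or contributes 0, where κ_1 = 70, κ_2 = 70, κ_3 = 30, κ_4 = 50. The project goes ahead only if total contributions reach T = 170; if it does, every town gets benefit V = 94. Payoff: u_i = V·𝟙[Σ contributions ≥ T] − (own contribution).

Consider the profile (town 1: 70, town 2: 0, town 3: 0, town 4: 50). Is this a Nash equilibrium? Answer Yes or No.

No

Total = 120 < 170: not provided.
Town 1 (pledges 70, payoff -70): dropping to 0 → total 50, payoff 0. Profitable deviation.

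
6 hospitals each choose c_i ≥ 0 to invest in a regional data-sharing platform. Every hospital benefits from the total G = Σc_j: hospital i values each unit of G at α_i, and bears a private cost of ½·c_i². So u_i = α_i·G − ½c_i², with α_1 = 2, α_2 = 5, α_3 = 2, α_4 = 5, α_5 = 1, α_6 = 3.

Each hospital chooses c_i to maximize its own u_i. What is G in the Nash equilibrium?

Hospital i's FOC: ∂u_i/∂c_i = α_i − c_i = 0, so c_i* = α_i.
NE contributions = (2, 5, 2, 5, 1, 3); G = 18.

18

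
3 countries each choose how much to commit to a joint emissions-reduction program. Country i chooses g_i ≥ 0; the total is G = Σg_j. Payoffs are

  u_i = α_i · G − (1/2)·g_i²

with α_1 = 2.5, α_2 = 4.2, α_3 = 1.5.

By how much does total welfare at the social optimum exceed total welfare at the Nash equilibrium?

46.69

Country i's FOC: ∂u_i/∂g_i = α_i − g_i = 0, so g_i* = α_i.
NE contributions = (2.5, 4.2, 1.5); G = 8.2.
W^NE = (Σα)·G − ½Σα_i² = 8.2² − ½·26.14 = 54.17.
Planner sets g_i = Σα_j = 8.2 for every i, so G^SO = 3·8.2 = 24.6.
W^SO = (Σα)·G^SO − ½·3·(Σα)² = (3/2)·8.2² = 100.86.
Deadweight loss = W^SO − W^NE = 46.69.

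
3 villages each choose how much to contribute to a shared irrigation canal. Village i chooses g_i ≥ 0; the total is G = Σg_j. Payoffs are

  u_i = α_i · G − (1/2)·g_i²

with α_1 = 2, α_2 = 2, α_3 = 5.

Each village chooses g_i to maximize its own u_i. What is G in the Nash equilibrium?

9

Village i's FOC: ∂u_i/∂g_i = α_i − g_i = 0, so g_i* = α_i.
NE contributions = (2, 2, 5); G = 9.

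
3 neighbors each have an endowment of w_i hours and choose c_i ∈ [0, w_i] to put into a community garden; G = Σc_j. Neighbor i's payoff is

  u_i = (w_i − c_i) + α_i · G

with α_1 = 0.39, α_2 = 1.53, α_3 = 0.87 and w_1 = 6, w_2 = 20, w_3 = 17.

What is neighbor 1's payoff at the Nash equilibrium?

13.8

∂u_i/∂c_i = α_i − 1, so neighbor i contributes w_i if α_i > 1, else 0.
α_i > 1 for i ∈ {2}; NE contributions (0, 20, 0), G = 20.
u_1 = (6 − 0) + 0.39·20 = 13.8.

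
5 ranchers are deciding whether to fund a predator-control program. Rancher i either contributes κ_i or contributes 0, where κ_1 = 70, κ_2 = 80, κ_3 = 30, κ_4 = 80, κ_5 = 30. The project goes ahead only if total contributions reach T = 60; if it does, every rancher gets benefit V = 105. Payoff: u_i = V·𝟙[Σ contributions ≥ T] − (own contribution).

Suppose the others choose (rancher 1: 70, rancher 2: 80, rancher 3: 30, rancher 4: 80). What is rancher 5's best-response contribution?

Others' total = 260 ≥ 60; contributing adds cost 30 for no extra benefit.
Best response: 0.

0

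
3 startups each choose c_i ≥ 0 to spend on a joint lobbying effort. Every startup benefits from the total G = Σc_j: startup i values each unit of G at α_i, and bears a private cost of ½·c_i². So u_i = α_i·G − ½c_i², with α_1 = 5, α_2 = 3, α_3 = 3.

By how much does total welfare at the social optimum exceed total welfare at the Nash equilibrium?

Startup i's FOC: ∂u_i/∂c_i = α_i − c_i = 0, so c_i* = α_i.
NE contributions = (5, 3, 3); G = 11.
W^NE = (Σα)·G − ½Σα_i² = 11² − ½·43 = 99.5.
Planner sets c_i = Σα_j = 11 for every i, so G^SO = 3·11 = 33.
W^SO = (Σα)·G^SO − ½·3·(Σα)² = (3/2)·11² = 181.5.
Deadweight loss = W^SO − W^NE = 82.

82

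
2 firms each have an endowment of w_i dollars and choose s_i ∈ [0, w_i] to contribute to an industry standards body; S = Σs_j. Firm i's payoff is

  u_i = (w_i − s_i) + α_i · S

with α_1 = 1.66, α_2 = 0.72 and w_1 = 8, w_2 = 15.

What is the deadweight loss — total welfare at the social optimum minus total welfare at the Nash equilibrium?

20.7

∂u_i/∂s_i = α_i − 1, so firm i contributes w_i if α_i > 1, else 0.
α_i > 1 for i ∈ {1}; NE contributions (8, 0), S = 8.
W^NE = Σw_i − S^NE + (Σα_i)·S^NE = 23 + 1.38·8 = 34.04.
Planner: ∂(Σu_j)/∂s_i = Σα_j − 1 = 1.38 > 0, so everyone contributes w_i; S^SO = 23, W^SO = 23 + 1.38·23 = 54.74.
Deadweight loss = 20.7.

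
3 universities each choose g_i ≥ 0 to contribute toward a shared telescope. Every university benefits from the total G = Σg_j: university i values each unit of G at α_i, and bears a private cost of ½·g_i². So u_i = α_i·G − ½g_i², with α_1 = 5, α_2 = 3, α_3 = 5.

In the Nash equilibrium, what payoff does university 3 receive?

University i's FOC: ∂u_i/∂g_i = α_i − g_i = 0, so g_i* = α_i.
NE contributions = (5, 3, 5); G = 13.
u_3 = α_3·G − ½·(g_3)² = 5·13 − ½·5² = 52.5.

52.5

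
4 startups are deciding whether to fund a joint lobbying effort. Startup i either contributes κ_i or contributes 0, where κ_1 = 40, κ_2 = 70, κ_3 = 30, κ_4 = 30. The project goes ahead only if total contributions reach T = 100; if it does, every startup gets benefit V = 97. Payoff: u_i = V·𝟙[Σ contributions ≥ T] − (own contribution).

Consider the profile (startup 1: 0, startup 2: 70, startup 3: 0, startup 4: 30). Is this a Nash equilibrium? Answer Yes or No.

Total = 100 ≥ 100: provided.
Startup 1 (pledges 0, payoff 97): pledging 40 → total 140, payoff 57. No gain.
Startup 2 (pledges 70, payoff 27): dropping to 0 → total 30, payoff 0. No gain.
Startup 3 (pledges 0, payoff 97): pledging 30 → total 130, payoff 67. No gain.
Startup 4 (pledges 30, payoff 67): dropping to 0 → total 70, payoff 0. No gain.

Yes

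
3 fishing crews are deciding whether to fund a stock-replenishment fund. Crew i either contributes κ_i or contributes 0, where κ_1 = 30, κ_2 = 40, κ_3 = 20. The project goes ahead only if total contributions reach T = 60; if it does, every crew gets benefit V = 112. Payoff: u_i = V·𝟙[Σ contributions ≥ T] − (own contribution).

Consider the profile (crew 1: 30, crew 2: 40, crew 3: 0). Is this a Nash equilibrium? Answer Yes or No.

Total = 70 ≥ 60: provided.
Crew 1 (pledges 30, payoff 82): dropping to 0 → total 40, payoff 0. No gain.
Crew 2 (pledges 40, payoff 72): dropping to 0 → total 30, payoff 0. No gain.
Crew 3 (pledges 0, payoff 112): pledging 20 → total 90, payoff 92. No gain.

Yes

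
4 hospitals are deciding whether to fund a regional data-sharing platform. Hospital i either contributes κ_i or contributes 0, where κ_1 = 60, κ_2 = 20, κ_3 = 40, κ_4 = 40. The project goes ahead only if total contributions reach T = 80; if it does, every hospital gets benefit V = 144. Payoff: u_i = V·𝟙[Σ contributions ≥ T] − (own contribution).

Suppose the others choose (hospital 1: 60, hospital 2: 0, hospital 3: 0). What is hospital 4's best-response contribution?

Others' total = 60. Contributing 40 brings total to 100 ≥ 80: gain V − κ_4 = 104.
Best response: 40.

40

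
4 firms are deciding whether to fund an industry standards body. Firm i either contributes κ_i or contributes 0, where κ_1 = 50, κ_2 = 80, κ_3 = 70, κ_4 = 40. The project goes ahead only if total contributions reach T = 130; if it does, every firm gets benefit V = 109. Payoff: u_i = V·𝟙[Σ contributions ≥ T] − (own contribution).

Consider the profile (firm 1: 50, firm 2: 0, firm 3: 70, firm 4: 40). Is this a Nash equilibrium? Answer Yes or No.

Total = 160 ≥ 130: provided.
Firm 1 (pledges 50, payoff 59): dropping to 0 → total 110, payoff 0. No gain.
Firm 2 (pledges 0, payoff 109): pledging 80 → total 240, payoff 29. No gain.
Firm 3 (pledges 70, payoff 39): dropping to 0 → total 90, payoff 0. No gain.
Firm 4 (pledges 40, payoff 69): dropping to 0 → total 120, payoff 0. No gain.

Yes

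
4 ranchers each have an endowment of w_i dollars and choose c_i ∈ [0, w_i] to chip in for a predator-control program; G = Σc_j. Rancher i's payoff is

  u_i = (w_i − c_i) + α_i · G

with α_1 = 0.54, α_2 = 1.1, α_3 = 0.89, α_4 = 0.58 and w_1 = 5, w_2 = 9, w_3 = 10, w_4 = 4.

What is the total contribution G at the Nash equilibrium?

∂u_i/∂c_i = α_i − 1, so rancher i contributes w_i if α_i > 1, else 0.
α_i > 1 for i ∈ {2}; NE contributions (0, 9, 0, 0), G = 9.

9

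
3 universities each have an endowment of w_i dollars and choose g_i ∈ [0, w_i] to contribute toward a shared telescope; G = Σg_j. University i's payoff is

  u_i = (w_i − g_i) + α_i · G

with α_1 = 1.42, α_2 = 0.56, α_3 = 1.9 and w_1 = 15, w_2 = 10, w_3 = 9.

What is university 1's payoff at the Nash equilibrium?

∂u_i/∂g_i = α_i − 1, so university i contributes w_i if α_i > 1, else 0.
α_i > 1 for i ∈ {1, 3}; NE contributions (15, 0, 9), G = 24.
u_1 = (15 − 15) + 1.42·24 = 34.08.

34.08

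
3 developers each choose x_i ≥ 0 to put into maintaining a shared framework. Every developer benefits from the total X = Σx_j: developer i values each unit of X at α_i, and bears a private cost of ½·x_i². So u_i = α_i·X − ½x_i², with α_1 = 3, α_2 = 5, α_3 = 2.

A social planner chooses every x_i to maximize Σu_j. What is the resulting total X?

Planner FOC: ∂(Σu_j)/∂x_i = (Σα_j) − x_i = 0, so x_i^SO = Σα_j = 10 for every i; X^SO = 30.

30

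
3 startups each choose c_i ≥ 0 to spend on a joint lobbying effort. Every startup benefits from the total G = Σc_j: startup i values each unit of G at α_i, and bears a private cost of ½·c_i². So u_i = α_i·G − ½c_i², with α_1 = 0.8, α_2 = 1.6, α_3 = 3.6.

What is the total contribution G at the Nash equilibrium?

Startup i's FOC: ∂u_i/∂c_i = α_i − c_i = 0, so c_i* = α_i.
NE contributions = (0.8, 1.6, 3.6); G = 6.

6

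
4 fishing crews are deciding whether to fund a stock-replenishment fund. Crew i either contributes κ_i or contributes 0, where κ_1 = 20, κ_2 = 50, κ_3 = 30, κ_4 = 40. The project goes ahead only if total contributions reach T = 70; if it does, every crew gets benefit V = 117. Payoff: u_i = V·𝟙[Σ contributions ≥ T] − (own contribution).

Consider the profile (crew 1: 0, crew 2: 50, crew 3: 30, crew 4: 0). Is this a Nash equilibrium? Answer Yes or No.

Total = 80 ≥ 70: provided.
Crew 1 (pledges 0, payoff 117): pledging 20 → total 100, payoff 97. No gain.
Crew 2 (pledges 50, payoff 67): dropping to 0 → total 30, payoff 0. No gain.
Crew 3 (pledges 30, payoff 87): dropping to 0 → total 50, payoff 0. No gain.
Crew 4 (pledges 0, payoff 117): pledging 40 → total 120, payoff 77. No gain.

Yes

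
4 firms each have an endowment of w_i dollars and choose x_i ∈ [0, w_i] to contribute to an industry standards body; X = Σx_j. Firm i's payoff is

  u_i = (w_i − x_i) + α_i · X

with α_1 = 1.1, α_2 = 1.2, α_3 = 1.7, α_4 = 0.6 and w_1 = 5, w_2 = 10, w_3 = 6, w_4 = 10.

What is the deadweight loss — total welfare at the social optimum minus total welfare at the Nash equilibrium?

∂u_i/∂x_i = α_i − 1, so firm i contributes w_i if α_i > 1, else 0.
α_i > 1 for i ∈ {1, 2, 3}; NE contributions (5, 10, 6, 0), X = 21.
W^NE = Σw_i − X^NE + (Σα_i)·X^NE = 31 + 3.6·21 = 106.6.
Planner: ∂(Σu_j)/∂x_i = Σα_j − 1 = 3.6 > 0, so everyone contributes w_i; X^SO = 31, W^SO = 31 + 3.6·31 = 142.6.
Deadweight loss = 36.

36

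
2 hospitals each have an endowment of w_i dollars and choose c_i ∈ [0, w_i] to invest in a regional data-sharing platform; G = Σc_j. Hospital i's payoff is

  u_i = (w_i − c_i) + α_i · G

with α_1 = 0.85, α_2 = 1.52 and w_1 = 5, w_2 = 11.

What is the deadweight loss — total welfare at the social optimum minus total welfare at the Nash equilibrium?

6.85

∂u_i/∂c_i = α_i − 1, so hospital i contributes w_i if α_i > 1, else 0.
α_i > 1 for i ∈ {2}; NE contributions (0, 11), G = 11.
W^NE = Σw_i − G^NE + (Σα_i)·G^NE = 16 + 1.37·11 = 31.07.
Planner: ∂(Σu_j)/∂c_i = Σα_j − 1 = 1.37 > 0, so everyone contributes w_i; G^SO = 16, W^SO = 16 + 1.37·16 = 37.92.
Deadweight loss = 6.85.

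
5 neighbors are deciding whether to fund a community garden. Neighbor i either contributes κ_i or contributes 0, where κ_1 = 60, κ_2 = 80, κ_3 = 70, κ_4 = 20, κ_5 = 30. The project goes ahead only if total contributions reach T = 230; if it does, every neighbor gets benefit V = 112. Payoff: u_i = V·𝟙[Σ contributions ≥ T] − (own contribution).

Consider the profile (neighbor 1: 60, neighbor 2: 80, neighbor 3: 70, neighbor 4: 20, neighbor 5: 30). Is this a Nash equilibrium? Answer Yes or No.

Total = 260 ≥ 230: provided.
Neighbor 1 (pledges 60, payoff 52): dropping to 0 → total 200, payoff 0. No gain.
Neighbor 2 (pledges 80, payoff 32): dropping to 0 → total 180, payoff 0. No gain.
Neighbor 3 (pledges 70, payoff 42): dropping to 0 → total 190, payoff 0. No gain.
Neighbor 4 (pledges 20, payoff 92): dropping to 0 → total 240, payoff 112. Profitable deviation.

No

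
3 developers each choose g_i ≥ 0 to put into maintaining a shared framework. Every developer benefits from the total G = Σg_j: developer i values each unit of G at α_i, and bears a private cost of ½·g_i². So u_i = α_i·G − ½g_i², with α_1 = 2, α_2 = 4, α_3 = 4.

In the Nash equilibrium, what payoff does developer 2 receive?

32

Developer i's FOC: ∂u_i/∂g_i = α_i − g_i = 0, so g_i* = α_i.
NE contributions = (2, 4, 4); G = 10.
u_2 = α_2·G − ½·(g_2)² = 4·10 − ½·4² = 32.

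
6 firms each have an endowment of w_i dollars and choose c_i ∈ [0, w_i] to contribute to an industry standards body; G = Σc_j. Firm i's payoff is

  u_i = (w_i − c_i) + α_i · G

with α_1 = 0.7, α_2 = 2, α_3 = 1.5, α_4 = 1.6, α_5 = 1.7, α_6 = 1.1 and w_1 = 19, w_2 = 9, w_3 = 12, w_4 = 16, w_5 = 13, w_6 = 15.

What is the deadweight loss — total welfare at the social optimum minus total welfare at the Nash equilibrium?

∂u_i/∂c_i = α_i − 1, so firm i contributes w_i if α_i > 1, else 0.
α_i > 1 for i ∈ {2, 3, 4, 5, 6}; NE contributions (0, 9, 12, 16, 13, 15), G = 65.
W^NE = Σw_i − G^NE + (Σα_i)·G^NE = 84 + 7.6·65 = 578.
Planner: ∂(Σu_j)/∂c_i = Σα_j − 1 = 7.6 > 0, so everyone contributes w_i; G^SO = 84, W^SO = 84 + 7.6·84 = 722.4.
Deadweight loss = 144.4.

144.4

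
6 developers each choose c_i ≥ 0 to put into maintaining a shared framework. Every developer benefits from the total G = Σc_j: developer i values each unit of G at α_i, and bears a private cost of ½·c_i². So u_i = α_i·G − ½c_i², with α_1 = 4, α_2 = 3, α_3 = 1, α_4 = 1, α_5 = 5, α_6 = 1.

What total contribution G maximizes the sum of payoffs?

Planner FOC: ∂(Σu_j)/∂c_i = (Σα_j) − c_i = 0, so c_i^SO = Σα_j = 15 for every i; G^SO = 90.

90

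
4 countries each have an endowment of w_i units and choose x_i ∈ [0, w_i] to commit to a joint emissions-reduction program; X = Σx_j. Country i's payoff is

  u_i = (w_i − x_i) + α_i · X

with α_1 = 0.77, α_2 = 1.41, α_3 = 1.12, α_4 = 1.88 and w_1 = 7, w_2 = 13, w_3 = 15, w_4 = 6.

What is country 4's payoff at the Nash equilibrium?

∂u_i/∂x_i = α_i − 1, so country i contributes w_i if α_i > 1, else 0.
α_i > 1 for i ∈ {2, 3, 4}; NE contributions (0, 13, 15, 6), X = 34.
u_4 = (6 − 6) + 1.88·34 = 63.92.

63.92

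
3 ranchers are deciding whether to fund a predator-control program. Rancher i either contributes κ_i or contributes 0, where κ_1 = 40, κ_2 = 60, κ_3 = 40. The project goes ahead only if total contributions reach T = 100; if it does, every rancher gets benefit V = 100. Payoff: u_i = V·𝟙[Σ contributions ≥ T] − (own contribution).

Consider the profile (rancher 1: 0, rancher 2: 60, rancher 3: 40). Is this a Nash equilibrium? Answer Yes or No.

Yes

Total = 100 ≥ 100: provided.
Rancher 1 (pledges 0, payoff 100): pledging 40 → total 140, payoff 60. No gain.
Rancher 2 (pledges 60, payoff 40): dropping to 0 → total 40, payoff 0. No gain.
Rancher 3 (pledges 40, payoff 60): dropping to 0 → total 60, payoff 0. No gain.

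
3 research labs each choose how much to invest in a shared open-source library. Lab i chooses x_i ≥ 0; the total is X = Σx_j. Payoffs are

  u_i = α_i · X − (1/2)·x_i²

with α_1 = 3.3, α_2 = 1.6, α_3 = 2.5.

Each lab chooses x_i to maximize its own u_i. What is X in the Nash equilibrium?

Lab i's FOC: ∂u_i/∂x_i = α_i − x_i = 0, so x_i* = α_i.
NE contributions = (3.3, 1.6, 2.5); X = 7.4.

7.4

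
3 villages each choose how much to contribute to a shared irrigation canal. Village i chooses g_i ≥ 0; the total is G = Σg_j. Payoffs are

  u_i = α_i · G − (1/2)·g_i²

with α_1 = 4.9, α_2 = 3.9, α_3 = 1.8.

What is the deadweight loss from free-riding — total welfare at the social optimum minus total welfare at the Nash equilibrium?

Village i's FOC: ∂u_i/∂g_i = α_i − g_i = 0, so g_i* = α_i.
NE contributions = (4.9, 3.9, 1.8); G = 10.6.
W^NE = (Σα)·G − ½Σα_i² = 10.6² − ½·42.46 = 91.13.
Planner sets g_i = Σα_j = 10.6 for every i, so G^SO = 3·10.6 = 31.8.
W^SO = (Σα)·G^SO − ½·3·(Σα)² = (3/2)·10.6² = 168.54.
Deadweight loss = W^SO − W^NE = 77.41.

77.41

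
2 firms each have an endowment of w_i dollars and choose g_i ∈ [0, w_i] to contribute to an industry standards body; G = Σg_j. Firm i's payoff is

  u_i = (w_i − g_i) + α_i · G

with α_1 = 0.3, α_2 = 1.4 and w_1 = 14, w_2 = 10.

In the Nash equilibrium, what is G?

10

∂u_i/∂g_i = α_i − 1, so firm i contributes w_i if α_i > 1, else 0.
α_i > 1 for i ∈ {2}; NE contributions (0, 10), G = 10.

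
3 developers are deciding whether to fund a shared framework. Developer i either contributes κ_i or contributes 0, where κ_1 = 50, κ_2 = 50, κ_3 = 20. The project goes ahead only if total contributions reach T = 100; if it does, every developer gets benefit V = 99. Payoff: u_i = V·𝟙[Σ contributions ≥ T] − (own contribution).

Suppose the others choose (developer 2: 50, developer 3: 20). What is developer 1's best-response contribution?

Others' total = 70. Contributing 50 brings total to 120 ≥ 100: gain V − κ_1 = 49.
Best response: 50.

50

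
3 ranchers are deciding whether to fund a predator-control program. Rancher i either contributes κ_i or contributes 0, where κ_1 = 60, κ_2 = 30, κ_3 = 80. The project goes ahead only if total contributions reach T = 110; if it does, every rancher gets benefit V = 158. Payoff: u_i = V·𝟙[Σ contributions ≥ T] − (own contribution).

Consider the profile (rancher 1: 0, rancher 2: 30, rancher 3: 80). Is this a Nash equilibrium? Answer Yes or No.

Total = 110 ≥ 110: provided.
Rancher 1 (pledges 0, payoff 158): pledging 60 → total 170, payoff 98. No gain.
Rancher 2 (pledges 30, payoff 128): dropping to 0 → total 80, payoff 0. No gain.
Rancher 3 (pledges 80, payoff 78): dropping to 0 → total 30, payoff 0. No gain.

Yes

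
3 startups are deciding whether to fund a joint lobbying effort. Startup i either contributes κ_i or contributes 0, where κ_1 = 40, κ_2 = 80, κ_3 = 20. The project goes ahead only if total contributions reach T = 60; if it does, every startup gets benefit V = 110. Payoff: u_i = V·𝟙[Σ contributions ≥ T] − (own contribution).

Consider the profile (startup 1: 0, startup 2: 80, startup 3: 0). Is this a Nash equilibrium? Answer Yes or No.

Total = 80 ≥ 60: provided.
Startup 1 (pledges 0, payoff 110): pledging 40 → total 120, payoff 70. No gain.
Startup 2 (pledges 80, payoff 30): dropping to 0 → total 0, payoff 0. No gain.
Startup 3 (pledges 0, payoff 110): pledging 20 → total 100, payoff 90. No gain.

Yes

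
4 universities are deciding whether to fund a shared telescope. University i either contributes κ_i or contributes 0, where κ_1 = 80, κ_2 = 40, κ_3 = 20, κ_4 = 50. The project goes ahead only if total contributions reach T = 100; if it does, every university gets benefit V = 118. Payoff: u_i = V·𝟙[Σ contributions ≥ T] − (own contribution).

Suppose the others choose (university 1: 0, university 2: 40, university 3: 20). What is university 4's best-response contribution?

Others' total = 60. Contributing 50 brings total to 110 ≥ 100: gain V − κ_4 = 68.
Best response: 50.

50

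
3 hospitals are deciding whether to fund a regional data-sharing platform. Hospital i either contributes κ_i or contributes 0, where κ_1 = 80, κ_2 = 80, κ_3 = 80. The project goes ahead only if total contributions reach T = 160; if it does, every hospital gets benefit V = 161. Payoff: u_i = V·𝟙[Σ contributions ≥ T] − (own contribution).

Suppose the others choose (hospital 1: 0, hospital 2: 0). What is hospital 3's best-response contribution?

0

Others' total = 0. Even contributing 80 gives 80 < 160: no benefit either way.
Best response: 0.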